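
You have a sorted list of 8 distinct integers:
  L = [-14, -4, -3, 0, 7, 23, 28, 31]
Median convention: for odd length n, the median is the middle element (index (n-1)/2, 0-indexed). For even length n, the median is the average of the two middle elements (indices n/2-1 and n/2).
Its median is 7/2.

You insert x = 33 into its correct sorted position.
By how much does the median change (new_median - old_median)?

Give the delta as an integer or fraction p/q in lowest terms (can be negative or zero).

Answer: 7/2

Derivation:
Old median = 7/2
After inserting x = 33: new sorted = [-14, -4, -3, 0, 7, 23, 28, 31, 33]
New median = 7
Delta = 7 - 7/2 = 7/2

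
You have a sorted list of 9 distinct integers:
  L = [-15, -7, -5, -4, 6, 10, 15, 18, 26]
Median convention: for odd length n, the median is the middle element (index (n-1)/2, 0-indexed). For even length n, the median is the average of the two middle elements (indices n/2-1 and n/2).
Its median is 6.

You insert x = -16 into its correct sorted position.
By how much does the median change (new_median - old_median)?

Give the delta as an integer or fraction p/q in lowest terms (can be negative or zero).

Answer: -5

Derivation:
Old median = 6
After inserting x = -16: new sorted = [-16, -15, -7, -5, -4, 6, 10, 15, 18, 26]
New median = 1
Delta = 1 - 6 = -5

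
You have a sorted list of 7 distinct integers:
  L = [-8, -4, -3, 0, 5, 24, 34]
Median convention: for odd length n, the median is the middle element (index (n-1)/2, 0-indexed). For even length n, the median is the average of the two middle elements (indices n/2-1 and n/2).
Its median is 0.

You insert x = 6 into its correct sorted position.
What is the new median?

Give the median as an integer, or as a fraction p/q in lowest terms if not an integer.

Old list (sorted, length 7): [-8, -4, -3, 0, 5, 24, 34]
Old median = 0
Insert x = 6
Old length odd (7). Middle was index 3 = 0.
New length even (8). New median = avg of two middle elements.
x = 6: 5 elements are < x, 2 elements are > x.
New sorted list: [-8, -4, -3, 0, 5, 6, 24, 34]
New median = 5/2

Answer: 5/2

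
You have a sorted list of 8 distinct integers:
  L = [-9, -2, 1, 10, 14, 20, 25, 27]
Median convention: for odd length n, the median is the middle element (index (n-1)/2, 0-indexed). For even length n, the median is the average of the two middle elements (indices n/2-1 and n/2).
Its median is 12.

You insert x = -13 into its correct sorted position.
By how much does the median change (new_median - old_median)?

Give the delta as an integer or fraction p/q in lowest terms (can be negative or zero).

Answer: -2

Derivation:
Old median = 12
After inserting x = -13: new sorted = [-13, -9, -2, 1, 10, 14, 20, 25, 27]
New median = 10
Delta = 10 - 12 = -2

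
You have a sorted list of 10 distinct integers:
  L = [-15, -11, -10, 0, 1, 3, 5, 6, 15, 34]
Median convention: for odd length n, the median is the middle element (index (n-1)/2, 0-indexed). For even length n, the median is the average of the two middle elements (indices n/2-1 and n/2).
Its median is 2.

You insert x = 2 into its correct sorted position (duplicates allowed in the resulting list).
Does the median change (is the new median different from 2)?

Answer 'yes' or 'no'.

Answer: no

Derivation:
Old median = 2
Insert x = 2
New median = 2
Changed? no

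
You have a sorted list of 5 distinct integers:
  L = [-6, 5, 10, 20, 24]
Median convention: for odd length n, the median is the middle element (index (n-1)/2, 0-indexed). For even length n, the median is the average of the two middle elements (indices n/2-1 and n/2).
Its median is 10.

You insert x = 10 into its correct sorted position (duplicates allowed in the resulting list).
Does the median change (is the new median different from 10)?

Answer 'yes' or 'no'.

Old median = 10
Insert x = 10
New median = 10
Changed? no

Answer: no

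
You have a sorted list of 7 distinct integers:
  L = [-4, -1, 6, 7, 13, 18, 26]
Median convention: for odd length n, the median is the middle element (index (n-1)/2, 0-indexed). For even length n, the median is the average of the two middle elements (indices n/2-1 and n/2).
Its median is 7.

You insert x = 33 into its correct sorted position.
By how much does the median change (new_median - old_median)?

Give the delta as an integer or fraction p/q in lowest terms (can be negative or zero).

Answer: 3

Derivation:
Old median = 7
After inserting x = 33: new sorted = [-4, -1, 6, 7, 13, 18, 26, 33]
New median = 10
Delta = 10 - 7 = 3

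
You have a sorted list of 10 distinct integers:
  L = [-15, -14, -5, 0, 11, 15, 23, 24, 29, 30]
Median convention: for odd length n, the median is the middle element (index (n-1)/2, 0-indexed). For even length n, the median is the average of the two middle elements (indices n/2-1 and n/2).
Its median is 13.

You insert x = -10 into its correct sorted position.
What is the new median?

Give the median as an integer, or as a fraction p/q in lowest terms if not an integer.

Old list (sorted, length 10): [-15, -14, -5, 0, 11, 15, 23, 24, 29, 30]
Old median = 13
Insert x = -10
Old length even (10). Middle pair: indices 4,5 = 11,15.
New length odd (11). New median = single middle element.
x = -10: 2 elements are < x, 8 elements are > x.
New sorted list: [-15, -14, -10, -5, 0, 11, 15, 23, 24, 29, 30]
New median = 11

Answer: 11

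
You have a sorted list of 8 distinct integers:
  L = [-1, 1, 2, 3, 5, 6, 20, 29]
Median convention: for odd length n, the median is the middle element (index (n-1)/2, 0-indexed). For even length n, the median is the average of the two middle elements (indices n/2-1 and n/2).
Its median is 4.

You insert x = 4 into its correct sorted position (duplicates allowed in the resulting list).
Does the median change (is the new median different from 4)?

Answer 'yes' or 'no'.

Answer: no

Derivation:
Old median = 4
Insert x = 4
New median = 4
Changed? no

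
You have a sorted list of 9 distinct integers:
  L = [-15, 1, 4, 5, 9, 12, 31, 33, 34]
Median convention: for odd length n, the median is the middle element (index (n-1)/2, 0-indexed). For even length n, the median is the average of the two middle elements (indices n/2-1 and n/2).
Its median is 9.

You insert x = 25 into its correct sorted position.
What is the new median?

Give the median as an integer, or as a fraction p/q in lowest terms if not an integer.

Old list (sorted, length 9): [-15, 1, 4, 5, 9, 12, 31, 33, 34]
Old median = 9
Insert x = 25
Old length odd (9). Middle was index 4 = 9.
New length even (10). New median = avg of two middle elements.
x = 25: 6 elements are < x, 3 elements are > x.
New sorted list: [-15, 1, 4, 5, 9, 12, 25, 31, 33, 34]
New median = 21/2

Answer: 21/2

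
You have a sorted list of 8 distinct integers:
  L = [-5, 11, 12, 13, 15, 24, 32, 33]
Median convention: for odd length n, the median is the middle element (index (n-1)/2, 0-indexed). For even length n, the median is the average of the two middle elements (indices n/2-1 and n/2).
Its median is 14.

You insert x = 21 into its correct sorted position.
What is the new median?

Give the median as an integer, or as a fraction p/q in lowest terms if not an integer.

Old list (sorted, length 8): [-5, 11, 12, 13, 15, 24, 32, 33]
Old median = 14
Insert x = 21
Old length even (8). Middle pair: indices 3,4 = 13,15.
New length odd (9). New median = single middle element.
x = 21: 5 elements are < x, 3 elements are > x.
New sorted list: [-5, 11, 12, 13, 15, 21, 24, 32, 33]
New median = 15

Answer: 15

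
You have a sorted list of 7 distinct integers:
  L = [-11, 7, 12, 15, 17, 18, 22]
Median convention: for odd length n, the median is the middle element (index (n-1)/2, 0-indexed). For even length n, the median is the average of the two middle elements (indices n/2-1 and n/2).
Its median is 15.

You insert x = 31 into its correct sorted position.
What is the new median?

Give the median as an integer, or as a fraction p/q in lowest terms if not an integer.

Old list (sorted, length 7): [-11, 7, 12, 15, 17, 18, 22]
Old median = 15
Insert x = 31
Old length odd (7). Middle was index 3 = 15.
New length even (8). New median = avg of two middle elements.
x = 31: 7 elements are < x, 0 elements are > x.
New sorted list: [-11, 7, 12, 15, 17, 18, 22, 31]
New median = 16

Answer: 16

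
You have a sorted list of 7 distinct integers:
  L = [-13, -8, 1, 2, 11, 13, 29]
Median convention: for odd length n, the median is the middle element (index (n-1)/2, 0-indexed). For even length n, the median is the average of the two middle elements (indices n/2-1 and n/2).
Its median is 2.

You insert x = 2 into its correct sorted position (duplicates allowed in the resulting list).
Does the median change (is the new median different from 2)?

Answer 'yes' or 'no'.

Old median = 2
Insert x = 2
New median = 2
Changed? no

Answer: no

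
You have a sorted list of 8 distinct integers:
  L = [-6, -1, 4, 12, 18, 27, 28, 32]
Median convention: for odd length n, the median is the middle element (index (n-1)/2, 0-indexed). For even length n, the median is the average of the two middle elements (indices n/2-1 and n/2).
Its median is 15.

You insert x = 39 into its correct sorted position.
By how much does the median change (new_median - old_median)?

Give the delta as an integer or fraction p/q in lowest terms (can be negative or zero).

Answer: 3

Derivation:
Old median = 15
After inserting x = 39: new sorted = [-6, -1, 4, 12, 18, 27, 28, 32, 39]
New median = 18
Delta = 18 - 15 = 3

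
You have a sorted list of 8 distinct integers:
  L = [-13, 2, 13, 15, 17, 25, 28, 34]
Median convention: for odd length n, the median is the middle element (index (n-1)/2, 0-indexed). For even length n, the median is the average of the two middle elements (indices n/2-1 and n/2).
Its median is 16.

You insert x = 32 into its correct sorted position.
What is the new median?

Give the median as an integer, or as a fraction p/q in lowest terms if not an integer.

Answer: 17

Derivation:
Old list (sorted, length 8): [-13, 2, 13, 15, 17, 25, 28, 34]
Old median = 16
Insert x = 32
Old length even (8). Middle pair: indices 3,4 = 15,17.
New length odd (9). New median = single middle element.
x = 32: 7 elements are < x, 1 elements are > x.
New sorted list: [-13, 2, 13, 15, 17, 25, 28, 32, 34]
New median = 17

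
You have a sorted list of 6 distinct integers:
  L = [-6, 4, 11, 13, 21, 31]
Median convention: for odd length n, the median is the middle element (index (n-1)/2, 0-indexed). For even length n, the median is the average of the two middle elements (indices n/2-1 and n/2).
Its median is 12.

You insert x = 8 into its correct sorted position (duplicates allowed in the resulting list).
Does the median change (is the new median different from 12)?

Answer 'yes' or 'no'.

Answer: yes

Derivation:
Old median = 12
Insert x = 8
New median = 11
Changed? yes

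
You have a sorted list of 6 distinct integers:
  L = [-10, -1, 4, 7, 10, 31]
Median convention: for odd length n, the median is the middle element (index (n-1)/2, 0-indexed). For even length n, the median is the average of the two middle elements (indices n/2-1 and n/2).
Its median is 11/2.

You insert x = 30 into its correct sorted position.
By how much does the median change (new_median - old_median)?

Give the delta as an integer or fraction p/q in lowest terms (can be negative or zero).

Old median = 11/2
After inserting x = 30: new sorted = [-10, -1, 4, 7, 10, 30, 31]
New median = 7
Delta = 7 - 11/2 = 3/2

Answer: 3/2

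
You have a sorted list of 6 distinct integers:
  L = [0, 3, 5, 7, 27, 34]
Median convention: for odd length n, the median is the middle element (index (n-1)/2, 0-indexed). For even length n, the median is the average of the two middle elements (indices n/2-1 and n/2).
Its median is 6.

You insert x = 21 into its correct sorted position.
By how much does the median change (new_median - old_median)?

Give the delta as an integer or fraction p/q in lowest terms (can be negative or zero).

Answer: 1

Derivation:
Old median = 6
After inserting x = 21: new sorted = [0, 3, 5, 7, 21, 27, 34]
New median = 7
Delta = 7 - 6 = 1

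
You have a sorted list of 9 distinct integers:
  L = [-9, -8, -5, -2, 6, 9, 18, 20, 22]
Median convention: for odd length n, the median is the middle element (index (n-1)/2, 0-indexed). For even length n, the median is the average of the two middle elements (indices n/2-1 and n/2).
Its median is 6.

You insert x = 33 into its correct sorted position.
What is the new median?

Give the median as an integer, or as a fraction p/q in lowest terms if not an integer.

Old list (sorted, length 9): [-9, -8, -5, -2, 6, 9, 18, 20, 22]
Old median = 6
Insert x = 33
Old length odd (9). Middle was index 4 = 6.
New length even (10). New median = avg of two middle elements.
x = 33: 9 elements are < x, 0 elements are > x.
New sorted list: [-9, -8, -5, -2, 6, 9, 18, 20, 22, 33]
New median = 15/2

Answer: 15/2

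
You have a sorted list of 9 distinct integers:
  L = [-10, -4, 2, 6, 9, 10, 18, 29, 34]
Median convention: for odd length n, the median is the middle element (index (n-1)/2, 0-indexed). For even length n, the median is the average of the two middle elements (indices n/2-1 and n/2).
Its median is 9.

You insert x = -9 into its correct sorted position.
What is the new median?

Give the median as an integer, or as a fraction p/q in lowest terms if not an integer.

Answer: 15/2

Derivation:
Old list (sorted, length 9): [-10, -4, 2, 6, 9, 10, 18, 29, 34]
Old median = 9
Insert x = -9
Old length odd (9). Middle was index 4 = 9.
New length even (10). New median = avg of two middle elements.
x = -9: 1 elements are < x, 8 elements are > x.
New sorted list: [-10, -9, -4, 2, 6, 9, 10, 18, 29, 34]
New median = 15/2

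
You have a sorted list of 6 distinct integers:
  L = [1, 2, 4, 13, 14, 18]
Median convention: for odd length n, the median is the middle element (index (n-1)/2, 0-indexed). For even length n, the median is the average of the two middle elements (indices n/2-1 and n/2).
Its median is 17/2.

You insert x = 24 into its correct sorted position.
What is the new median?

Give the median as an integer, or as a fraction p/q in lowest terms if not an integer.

Answer: 13

Derivation:
Old list (sorted, length 6): [1, 2, 4, 13, 14, 18]
Old median = 17/2
Insert x = 24
Old length even (6). Middle pair: indices 2,3 = 4,13.
New length odd (7). New median = single middle element.
x = 24: 6 elements are < x, 0 elements are > x.
New sorted list: [1, 2, 4, 13, 14, 18, 24]
New median = 13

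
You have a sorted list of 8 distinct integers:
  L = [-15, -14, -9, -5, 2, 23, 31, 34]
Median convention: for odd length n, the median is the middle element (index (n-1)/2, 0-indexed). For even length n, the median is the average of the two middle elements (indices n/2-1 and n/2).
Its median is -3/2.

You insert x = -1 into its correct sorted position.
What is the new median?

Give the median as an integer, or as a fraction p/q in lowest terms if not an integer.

Answer: -1

Derivation:
Old list (sorted, length 8): [-15, -14, -9, -5, 2, 23, 31, 34]
Old median = -3/2
Insert x = -1
Old length even (8). Middle pair: indices 3,4 = -5,2.
New length odd (9). New median = single middle element.
x = -1: 4 elements are < x, 4 elements are > x.
New sorted list: [-15, -14, -9, -5, -1, 2, 23, 31, 34]
New median = -1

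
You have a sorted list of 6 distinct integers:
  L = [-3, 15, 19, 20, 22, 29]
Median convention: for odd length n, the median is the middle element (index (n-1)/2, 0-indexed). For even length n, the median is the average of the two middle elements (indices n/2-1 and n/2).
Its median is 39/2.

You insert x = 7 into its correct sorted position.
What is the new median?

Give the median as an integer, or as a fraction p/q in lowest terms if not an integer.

Answer: 19

Derivation:
Old list (sorted, length 6): [-3, 15, 19, 20, 22, 29]
Old median = 39/2
Insert x = 7
Old length even (6). Middle pair: indices 2,3 = 19,20.
New length odd (7). New median = single middle element.
x = 7: 1 elements are < x, 5 elements are > x.
New sorted list: [-3, 7, 15, 19, 20, 22, 29]
New median = 19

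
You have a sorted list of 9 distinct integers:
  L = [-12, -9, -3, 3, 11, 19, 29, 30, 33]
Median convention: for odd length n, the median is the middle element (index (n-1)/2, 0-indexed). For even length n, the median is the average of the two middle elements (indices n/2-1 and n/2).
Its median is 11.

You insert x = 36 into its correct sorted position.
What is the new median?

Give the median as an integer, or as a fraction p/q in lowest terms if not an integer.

Answer: 15

Derivation:
Old list (sorted, length 9): [-12, -9, -3, 3, 11, 19, 29, 30, 33]
Old median = 11
Insert x = 36
Old length odd (9). Middle was index 4 = 11.
New length even (10). New median = avg of two middle elements.
x = 36: 9 elements are < x, 0 elements are > x.
New sorted list: [-12, -9, -3, 3, 11, 19, 29, 30, 33, 36]
New median = 15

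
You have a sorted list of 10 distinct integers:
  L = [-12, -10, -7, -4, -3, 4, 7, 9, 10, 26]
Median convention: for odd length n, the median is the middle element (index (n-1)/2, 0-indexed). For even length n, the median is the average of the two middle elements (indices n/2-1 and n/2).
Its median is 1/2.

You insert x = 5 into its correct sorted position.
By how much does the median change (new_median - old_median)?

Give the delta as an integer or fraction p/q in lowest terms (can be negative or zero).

Answer: 7/2

Derivation:
Old median = 1/2
After inserting x = 5: new sorted = [-12, -10, -7, -4, -3, 4, 5, 7, 9, 10, 26]
New median = 4
Delta = 4 - 1/2 = 7/2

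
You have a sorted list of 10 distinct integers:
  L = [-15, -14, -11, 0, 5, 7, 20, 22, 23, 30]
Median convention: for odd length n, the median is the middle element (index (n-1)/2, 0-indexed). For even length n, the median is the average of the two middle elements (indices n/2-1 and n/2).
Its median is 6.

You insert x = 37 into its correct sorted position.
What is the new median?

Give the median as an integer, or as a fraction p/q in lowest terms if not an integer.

Answer: 7

Derivation:
Old list (sorted, length 10): [-15, -14, -11, 0, 5, 7, 20, 22, 23, 30]
Old median = 6
Insert x = 37
Old length even (10). Middle pair: indices 4,5 = 5,7.
New length odd (11). New median = single middle element.
x = 37: 10 elements are < x, 0 elements are > x.
New sorted list: [-15, -14, -11, 0, 5, 7, 20, 22, 23, 30, 37]
New median = 7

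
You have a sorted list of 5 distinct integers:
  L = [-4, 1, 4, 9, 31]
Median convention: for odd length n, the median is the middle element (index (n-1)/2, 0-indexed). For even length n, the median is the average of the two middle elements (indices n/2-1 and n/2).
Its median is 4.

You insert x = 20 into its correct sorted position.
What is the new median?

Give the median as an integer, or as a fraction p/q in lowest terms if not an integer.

Old list (sorted, length 5): [-4, 1, 4, 9, 31]
Old median = 4
Insert x = 20
Old length odd (5). Middle was index 2 = 4.
New length even (6). New median = avg of two middle elements.
x = 20: 4 elements are < x, 1 elements are > x.
New sorted list: [-4, 1, 4, 9, 20, 31]
New median = 13/2

Answer: 13/2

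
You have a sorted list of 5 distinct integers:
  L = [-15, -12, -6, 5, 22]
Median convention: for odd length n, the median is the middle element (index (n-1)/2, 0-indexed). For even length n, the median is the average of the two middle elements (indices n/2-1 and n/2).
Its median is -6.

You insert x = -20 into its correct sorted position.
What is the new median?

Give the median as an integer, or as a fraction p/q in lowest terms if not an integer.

Answer: -9

Derivation:
Old list (sorted, length 5): [-15, -12, -6, 5, 22]
Old median = -6
Insert x = -20
Old length odd (5). Middle was index 2 = -6.
New length even (6). New median = avg of two middle elements.
x = -20: 0 elements are < x, 5 elements are > x.
New sorted list: [-20, -15, -12, -6, 5, 22]
New median = -9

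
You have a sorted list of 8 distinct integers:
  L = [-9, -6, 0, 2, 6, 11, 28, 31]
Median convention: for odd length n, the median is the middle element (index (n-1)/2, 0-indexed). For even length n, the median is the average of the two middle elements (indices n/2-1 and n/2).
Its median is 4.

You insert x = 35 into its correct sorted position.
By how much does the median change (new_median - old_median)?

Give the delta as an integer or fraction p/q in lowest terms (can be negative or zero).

Old median = 4
After inserting x = 35: new sorted = [-9, -6, 0, 2, 6, 11, 28, 31, 35]
New median = 6
Delta = 6 - 4 = 2

Answer: 2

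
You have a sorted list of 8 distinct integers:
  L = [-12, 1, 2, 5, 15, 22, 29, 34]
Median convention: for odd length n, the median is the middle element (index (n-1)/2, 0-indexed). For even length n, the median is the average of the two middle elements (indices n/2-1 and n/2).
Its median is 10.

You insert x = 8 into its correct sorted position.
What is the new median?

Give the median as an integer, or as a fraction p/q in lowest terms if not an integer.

Answer: 8

Derivation:
Old list (sorted, length 8): [-12, 1, 2, 5, 15, 22, 29, 34]
Old median = 10
Insert x = 8
Old length even (8). Middle pair: indices 3,4 = 5,15.
New length odd (9). New median = single middle element.
x = 8: 4 elements are < x, 4 elements are > x.
New sorted list: [-12, 1, 2, 5, 8, 15, 22, 29, 34]
New median = 8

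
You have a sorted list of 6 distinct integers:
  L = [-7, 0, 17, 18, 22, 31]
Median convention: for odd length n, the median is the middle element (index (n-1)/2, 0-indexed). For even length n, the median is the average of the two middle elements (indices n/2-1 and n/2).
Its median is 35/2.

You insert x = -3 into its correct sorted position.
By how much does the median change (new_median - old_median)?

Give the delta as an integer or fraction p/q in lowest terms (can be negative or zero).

Old median = 35/2
After inserting x = -3: new sorted = [-7, -3, 0, 17, 18, 22, 31]
New median = 17
Delta = 17 - 35/2 = -1/2

Answer: -1/2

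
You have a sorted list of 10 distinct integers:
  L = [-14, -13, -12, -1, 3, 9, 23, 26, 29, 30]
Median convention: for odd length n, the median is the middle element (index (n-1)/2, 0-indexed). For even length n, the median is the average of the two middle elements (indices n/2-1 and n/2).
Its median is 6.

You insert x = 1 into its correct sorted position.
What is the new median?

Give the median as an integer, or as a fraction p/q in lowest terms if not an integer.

Answer: 3

Derivation:
Old list (sorted, length 10): [-14, -13, -12, -1, 3, 9, 23, 26, 29, 30]
Old median = 6
Insert x = 1
Old length even (10). Middle pair: indices 4,5 = 3,9.
New length odd (11). New median = single middle element.
x = 1: 4 elements are < x, 6 elements are > x.
New sorted list: [-14, -13, -12, -1, 1, 3, 9, 23, 26, 29, 30]
New median = 3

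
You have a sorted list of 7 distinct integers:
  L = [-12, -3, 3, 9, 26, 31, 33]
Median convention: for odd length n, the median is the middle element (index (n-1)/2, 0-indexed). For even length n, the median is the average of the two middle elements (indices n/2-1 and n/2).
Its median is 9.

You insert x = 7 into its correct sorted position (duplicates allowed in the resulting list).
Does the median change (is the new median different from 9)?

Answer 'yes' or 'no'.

Old median = 9
Insert x = 7
New median = 8
Changed? yes

Answer: yes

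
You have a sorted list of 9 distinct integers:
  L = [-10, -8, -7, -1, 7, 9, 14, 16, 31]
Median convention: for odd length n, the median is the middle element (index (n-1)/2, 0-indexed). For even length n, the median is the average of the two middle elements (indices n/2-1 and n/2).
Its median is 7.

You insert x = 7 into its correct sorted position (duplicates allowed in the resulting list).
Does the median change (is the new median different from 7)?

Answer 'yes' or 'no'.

Answer: no

Derivation:
Old median = 7
Insert x = 7
New median = 7
Changed? no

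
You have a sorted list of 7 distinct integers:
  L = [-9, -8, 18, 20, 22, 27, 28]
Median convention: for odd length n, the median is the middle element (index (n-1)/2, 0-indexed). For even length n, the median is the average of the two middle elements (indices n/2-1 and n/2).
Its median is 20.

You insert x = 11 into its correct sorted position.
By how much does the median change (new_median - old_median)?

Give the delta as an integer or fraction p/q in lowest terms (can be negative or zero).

Answer: -1

Derivation:
Old median = 20
After inserting x = 11: new sorted = [-9, -8, 11, 18, 20, 22, 27, 28]
New median = 19
Delta = 19 - 20 = -1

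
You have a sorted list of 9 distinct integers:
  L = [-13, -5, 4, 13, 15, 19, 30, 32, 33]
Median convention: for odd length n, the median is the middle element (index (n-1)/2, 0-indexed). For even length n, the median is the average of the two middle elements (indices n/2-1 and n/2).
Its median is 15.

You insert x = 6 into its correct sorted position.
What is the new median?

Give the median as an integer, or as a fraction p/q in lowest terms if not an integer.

Answer: 14

Derivation:
Old list (sorted, length 9): [-13, -5, 4, 13, 15, 19, 30, 32, 33]
Old median = 15
Insert x = 6
Old length odd (9). Middle was index 4 = 15.
New length even (10). New median = avg of two middle elements.
x = 6: 3 elements are < x, 6 elements are > x.
New sorted list: [-13, -5, 4, 6, 13, 15, 19, 30, 32, 33]
New median = 14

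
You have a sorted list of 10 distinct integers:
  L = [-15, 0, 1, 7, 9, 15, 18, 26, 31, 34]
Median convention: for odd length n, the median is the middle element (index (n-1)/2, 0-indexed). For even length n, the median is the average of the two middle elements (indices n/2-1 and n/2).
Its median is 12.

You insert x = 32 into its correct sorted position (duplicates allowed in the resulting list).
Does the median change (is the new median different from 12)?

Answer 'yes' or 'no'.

Old median = 12
Insert x = 32
New median = 15
Changed? yes

Answer: yes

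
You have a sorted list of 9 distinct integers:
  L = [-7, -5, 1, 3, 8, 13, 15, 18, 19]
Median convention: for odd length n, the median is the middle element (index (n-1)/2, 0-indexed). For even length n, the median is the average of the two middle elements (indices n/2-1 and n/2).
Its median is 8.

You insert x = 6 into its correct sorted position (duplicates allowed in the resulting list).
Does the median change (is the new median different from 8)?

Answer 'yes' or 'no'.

Answer: yes

Derivation:
Old median = 8
Insert x = 6
New median = 7
Changed? yes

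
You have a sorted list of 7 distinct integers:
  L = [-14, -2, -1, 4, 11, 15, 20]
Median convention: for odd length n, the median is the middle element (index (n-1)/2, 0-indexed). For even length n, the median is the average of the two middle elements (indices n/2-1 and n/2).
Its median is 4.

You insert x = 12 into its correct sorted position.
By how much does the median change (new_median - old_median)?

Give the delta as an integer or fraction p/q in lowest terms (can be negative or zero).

Old median = 4
After inserting x = 12: new sorted = [-14, -2, -1, 4, 11, 12, 15, 20]
New median = 15/2
Delta = 15/2 - 4 = 7/2

Answer: 7/2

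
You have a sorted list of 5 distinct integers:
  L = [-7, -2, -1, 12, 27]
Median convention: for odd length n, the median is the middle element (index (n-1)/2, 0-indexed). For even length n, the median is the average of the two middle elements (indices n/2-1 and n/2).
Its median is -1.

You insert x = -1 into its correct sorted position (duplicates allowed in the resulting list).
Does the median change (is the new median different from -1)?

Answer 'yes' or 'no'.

Old median = -1
Insert x = -1
New median = -1
Changed? no

Answer: no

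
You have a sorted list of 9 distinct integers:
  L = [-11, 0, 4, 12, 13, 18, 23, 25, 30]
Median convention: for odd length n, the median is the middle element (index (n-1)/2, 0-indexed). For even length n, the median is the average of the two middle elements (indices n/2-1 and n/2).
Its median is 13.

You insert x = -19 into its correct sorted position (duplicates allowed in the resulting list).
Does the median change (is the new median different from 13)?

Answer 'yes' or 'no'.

Old median = 13
Insert x = -19
New median = 25/2
Changed? yes

Answer: yes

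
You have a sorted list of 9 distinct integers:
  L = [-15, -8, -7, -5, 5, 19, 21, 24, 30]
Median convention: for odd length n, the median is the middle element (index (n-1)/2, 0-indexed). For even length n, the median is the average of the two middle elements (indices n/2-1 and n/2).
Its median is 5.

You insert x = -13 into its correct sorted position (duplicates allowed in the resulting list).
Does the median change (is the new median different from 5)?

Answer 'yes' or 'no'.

Answer: yes

Derivation:
Old median = 5
Insert x = -13
New median = 0
Changed? yes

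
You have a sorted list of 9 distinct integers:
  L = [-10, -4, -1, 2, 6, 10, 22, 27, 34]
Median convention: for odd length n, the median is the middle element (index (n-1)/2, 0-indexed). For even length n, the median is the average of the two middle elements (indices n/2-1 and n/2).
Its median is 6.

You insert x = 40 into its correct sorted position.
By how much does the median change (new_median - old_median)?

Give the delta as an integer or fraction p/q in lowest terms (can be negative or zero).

Answer: 2

Derivation:
Old median = 6
After inserting x = 40: new sorted = [-10, -4, -1, 2, 6, 10, 22, 27, 34, 40]
New median = 8
Delta = 8 - 6 = 2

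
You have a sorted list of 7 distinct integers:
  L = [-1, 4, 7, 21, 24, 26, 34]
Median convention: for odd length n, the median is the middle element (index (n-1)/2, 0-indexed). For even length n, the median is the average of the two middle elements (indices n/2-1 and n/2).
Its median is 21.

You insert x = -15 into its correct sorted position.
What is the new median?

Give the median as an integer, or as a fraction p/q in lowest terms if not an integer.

Answer: 14

Derivation:
Old list (sorted, length 7): [-1, 4, 7, 21, 24, 26, 34]
Old median = 21
Insert x = -15
Old length odd (7). Middle was index 3 = 21.
New length even (8). New median = avg of two middle elements.
x = -15: 0 elements are < x, 7 elements are > x.
New sorted list: [-15, -1, 4, 7, 21, 24, 26, 34]
New median = 14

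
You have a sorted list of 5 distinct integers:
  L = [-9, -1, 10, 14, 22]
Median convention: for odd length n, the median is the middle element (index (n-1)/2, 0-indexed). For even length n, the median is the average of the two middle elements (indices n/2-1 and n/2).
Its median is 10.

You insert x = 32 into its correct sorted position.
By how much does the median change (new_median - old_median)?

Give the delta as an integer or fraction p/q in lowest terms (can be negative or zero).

Answer: 2

Derivation:
Old median = 10
After inserting x = 32: new sorted = [-9, -1, 10, 14, 22, 32]
New median = 12
Delta = 12 - 10 = 2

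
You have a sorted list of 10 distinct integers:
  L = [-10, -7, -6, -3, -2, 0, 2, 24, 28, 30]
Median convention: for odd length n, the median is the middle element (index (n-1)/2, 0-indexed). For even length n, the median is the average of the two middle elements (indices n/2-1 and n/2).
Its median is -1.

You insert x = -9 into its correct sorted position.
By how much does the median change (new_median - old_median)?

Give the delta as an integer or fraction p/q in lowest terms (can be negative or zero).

Old median = -1
After inserting x = -9: new sorted = [-10, -9, -7, -6, -3, -2, 0, 2, 24, 28, 30]
New median = -2
Delta = -2 - -1 = -1

Answer: -1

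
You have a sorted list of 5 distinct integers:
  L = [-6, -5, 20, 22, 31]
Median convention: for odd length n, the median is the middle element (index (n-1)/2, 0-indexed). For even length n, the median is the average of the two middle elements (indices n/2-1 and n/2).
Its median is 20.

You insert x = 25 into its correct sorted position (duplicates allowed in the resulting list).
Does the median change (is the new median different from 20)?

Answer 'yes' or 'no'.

Old median = 20
Insert x = 25
New median = 21
Changed? yes

Answer: yes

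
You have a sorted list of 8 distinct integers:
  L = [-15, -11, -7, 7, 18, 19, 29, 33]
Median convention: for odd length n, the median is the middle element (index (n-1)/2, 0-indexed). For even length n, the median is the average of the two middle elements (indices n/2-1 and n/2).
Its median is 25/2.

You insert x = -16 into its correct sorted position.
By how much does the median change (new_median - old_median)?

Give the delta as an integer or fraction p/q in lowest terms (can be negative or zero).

Answer: -11/2

Derivation:
Old median = 25/2
After inserting x = -16: new sorted = [-16, -15, -11, -7, 7, 18, 19, 29, 33]
New median = 7
Delta = 7 - 25/2 = -11/2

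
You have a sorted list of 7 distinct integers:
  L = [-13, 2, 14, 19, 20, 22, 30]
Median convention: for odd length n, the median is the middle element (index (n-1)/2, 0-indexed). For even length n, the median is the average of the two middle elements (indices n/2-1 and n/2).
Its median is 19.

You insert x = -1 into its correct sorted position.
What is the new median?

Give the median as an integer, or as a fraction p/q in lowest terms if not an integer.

Answer: 33/2

Derivation:
Old list (sorted, length 7): [-13, 2, 14, 19, 20, 22, 30]
Old median = 19
Insert x = -1
Old length odd (7). Middle was index 3 = 19.
New length even (8). New median = avg of two middle elements.
x = -1: 1 elements are < x, 6 elements are > x.
New sorted list: [-13, -1, 2, 14, 19, 20, 22, 30]
New median = 33/2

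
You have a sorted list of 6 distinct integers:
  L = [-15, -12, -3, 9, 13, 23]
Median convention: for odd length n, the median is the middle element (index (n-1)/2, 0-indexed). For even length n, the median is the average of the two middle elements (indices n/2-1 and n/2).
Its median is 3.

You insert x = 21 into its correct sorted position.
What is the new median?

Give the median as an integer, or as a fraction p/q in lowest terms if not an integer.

Answer: 9

Derivation:
Old list (sorted, length 6): [-15, -12, -3, 9, 13, 23]
Old median = 3
Insert x = 21
Old length even (6). Middle pair: indices 2,3 = -3,9.
New length odd (7). New median = single middle element.
x = 21: 5 elements are < x, 1 elements are > x.
New sorted list: [-15, -12, -3, 9, 13, 21, 23]
New median = 9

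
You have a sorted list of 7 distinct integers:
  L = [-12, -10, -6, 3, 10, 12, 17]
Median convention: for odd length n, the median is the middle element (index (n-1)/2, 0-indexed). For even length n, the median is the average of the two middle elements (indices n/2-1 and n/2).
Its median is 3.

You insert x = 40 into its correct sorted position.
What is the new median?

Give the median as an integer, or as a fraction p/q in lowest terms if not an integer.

Answer: 13/2

Derivation:
Old list (sorted, length 7): [-12, -10, -6, 3, 10, 12, 17]
Old median = 3
Insert x = 40
Old length odd (7). Middle was index 3 = 3.
New length even (8). New median = avg of two middle elements.
x = 40: 7 elements are < x, 0 elements are > x.
New sorted list: [-12, -10, -6, 3, 10, 12, 17, 40]
New median = 13/2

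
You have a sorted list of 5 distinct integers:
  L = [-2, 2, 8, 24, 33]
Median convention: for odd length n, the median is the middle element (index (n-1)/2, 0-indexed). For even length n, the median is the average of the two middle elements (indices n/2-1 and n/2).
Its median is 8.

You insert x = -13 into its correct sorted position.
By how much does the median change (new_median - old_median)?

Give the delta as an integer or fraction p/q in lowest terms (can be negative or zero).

Answer: -3

Derivation:
Old median = 8
After inserting x = -13: new sorted = [-13, -2, 2, 8, 24, 33]
New median = 5
Delta = 5 - 8 = -3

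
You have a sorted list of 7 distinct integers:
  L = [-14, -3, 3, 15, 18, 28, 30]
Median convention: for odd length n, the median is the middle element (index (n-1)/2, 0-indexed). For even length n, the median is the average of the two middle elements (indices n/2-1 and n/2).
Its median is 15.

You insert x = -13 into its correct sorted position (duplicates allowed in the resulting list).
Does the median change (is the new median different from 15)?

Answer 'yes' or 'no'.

Answer: yes

Derivation:
Old median = 15
Insert x = -13
New median = 9
Changed? yes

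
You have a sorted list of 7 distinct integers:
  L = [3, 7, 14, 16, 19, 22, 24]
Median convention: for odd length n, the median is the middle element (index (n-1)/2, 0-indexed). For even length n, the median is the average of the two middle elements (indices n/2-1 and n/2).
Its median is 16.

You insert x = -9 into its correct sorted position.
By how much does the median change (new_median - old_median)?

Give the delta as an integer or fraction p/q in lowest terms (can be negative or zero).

Answer: -1

Derivation:
Old median = 16
After inserting x = -9: new sorted = [-9, 3, 7, 14, 16, 19, 22, 24]
New median = 15
Delta = 15 - 16 = -1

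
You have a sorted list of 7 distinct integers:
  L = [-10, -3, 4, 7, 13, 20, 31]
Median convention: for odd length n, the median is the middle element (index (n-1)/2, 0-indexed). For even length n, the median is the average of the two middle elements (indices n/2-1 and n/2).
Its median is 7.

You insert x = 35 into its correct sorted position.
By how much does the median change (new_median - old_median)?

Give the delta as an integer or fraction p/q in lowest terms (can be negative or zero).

Old median = 7
After inserting x = 35: new sorted = [-10, -3, 4, 7, 13, 20, 31, 35]
New median = 10
Delta = 10 - 7 = 3

Answer: 3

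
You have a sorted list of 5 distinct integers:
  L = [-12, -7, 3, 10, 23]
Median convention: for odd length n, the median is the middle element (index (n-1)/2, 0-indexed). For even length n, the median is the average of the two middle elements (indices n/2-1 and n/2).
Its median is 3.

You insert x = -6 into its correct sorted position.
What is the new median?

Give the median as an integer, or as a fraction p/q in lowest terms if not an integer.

Answer: -3/2

Derivation:
Old list (sorted, length 5): [-12, -7, 3, 10, 23]
Old median = 3
Insert x = -6
Old length odd (5). Middle was index 2 = 3.
New length even (6). New median = avg of two middle elements.
x = -6: 2 elements are < x, 3 elements are > x.
New sorted list: [-12, -7, -6, 3, 10, 23]
New median = -3/2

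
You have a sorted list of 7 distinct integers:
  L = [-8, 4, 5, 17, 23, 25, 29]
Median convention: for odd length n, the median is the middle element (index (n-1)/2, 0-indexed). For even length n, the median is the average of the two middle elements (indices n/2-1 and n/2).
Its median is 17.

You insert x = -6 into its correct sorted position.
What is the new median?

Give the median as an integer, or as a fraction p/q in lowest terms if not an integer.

Answer: 11

Derivation:
Old list (sorted, length 7): [-8, 4, 5, 17, 23, 25, 29]
Old median = 17
Insert x = -6
Old length odd (7). Middle was index 3 = 17.
New length even (8). New median = avg of two middle elements.
x = -6: 1 elements are < x, 6 elements are > x.
New sorted list: [-8, -6, 4, 5, 17, 23, 25, 29]
New median = 11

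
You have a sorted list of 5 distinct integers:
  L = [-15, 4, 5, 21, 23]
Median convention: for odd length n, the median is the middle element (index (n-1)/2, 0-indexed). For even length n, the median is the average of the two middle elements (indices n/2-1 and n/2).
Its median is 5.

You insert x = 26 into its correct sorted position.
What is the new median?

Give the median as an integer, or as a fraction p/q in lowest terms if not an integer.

Old list (sorted, length 5): [-15, 4, 5, 21, 23]
Old median = 5
Insert x = 26
Old length odd (5). Middle was index 2 = 5.
New length even (6). New median = avg of two middle elements.
x = 26: 5 elements are < x, 0 elements are > x.
New sorted list: [-15, 4, 5, 21, 23, 26]
New median = 13

Answer: 13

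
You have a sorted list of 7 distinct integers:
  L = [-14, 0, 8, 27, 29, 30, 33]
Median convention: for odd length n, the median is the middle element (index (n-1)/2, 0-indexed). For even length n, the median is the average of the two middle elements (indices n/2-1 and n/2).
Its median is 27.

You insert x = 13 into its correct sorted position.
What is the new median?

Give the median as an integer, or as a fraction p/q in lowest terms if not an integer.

Answer: 20

Derivation:
Old list (sorted, length 7): [-14, 0, 8, 27, 29, 30, 33]
Old median = 27
Insert x = 13
Old length odd (7). Middle was index 3 = 27.
New length even (8). New median = avg of two middle elements.
x = 13: 3 elements are < x, 4 elements are > x.
New sorted list: [-14, 0, 8, 13, 27, 29, 30, 33]
New median = 20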